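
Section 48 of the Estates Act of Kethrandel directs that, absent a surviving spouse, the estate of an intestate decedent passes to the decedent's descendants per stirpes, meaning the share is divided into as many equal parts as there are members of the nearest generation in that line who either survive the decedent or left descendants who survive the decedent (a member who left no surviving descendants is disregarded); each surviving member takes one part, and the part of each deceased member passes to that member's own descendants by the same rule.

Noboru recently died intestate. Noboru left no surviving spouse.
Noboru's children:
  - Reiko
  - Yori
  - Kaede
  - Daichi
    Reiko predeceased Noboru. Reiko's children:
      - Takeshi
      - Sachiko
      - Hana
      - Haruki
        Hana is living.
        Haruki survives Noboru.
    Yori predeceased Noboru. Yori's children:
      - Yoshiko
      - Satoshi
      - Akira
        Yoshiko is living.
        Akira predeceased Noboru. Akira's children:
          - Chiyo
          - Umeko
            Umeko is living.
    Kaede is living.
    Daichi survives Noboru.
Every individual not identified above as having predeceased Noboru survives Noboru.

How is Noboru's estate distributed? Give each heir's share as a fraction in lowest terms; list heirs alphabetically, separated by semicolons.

There is no surviving spouse, so the entire estate passes to Noboru's descendants per stirpes.
The estate is divided into 4 equal shares of 1/4 among Reiko, Yori, Kaede, Daichi.
Reiko predeceased; the 1/4 allotted to Reiko's branch passes to Reiko's issue by representation.
The 1/4 is divided into 4 equal shares of 1/16 among Takeshi, Sachiko, Hana, Haruki.
Takeshi is living and takes 1/16.
Sachiko is living and takes 1/16.
Hana is living and takes 1/16.
Haruki is living and takes 1/16.
Yori predeceased; the 1/4 allotted to Yori's branch passes to Yori's issue by representation.
The 1/4 is divided into 3 equal shares of 1/12 among Yoshiko, Satoshi, Akira.
Yoshiko is living and takes 1/12.
Satoshi is living and takes 1/12.
Akira predeceased; the 1/12 allotted to Akira's branch passes to Akira's issue by representation.
The 1/12 is divided into 2 equal shares of 1/24 among Chiyo, Umeko.
Chiyo is living and takes 1/24.
Umeko is living and takes 1/24.
Kaede is living and takes 1/4.
Daichi is living and takes 1/4.

Chiyo 1/24; Daichi 1/4; Hana 1/16; Haruki 1/16; Kaede 1/4; Sachiko 1/16; Satoshi 1/12; Takeshi 1/16; Umeko 1/24; Yoshiko 1/12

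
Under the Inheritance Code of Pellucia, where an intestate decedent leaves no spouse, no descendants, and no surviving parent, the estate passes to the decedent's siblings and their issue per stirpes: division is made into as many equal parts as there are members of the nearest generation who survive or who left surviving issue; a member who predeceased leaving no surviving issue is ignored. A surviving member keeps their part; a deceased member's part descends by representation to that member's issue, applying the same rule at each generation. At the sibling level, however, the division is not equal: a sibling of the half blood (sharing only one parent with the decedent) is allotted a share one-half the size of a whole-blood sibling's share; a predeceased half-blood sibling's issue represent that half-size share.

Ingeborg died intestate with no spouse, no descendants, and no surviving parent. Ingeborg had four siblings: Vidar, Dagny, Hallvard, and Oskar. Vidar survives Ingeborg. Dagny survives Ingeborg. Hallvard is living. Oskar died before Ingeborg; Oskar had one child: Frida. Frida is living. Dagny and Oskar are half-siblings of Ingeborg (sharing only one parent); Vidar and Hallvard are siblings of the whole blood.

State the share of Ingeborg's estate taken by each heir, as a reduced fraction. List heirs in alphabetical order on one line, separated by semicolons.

Dagny 1/6; Frida 1/6; Hallvard 1/3; Vidar 1/3

No spouse, descendants, or parent survives, so the estate passes to Ingeborg's siblings per stirpes.
Half-blood siblings count for one-half the weight of whole-blood siblings at the initial division.
Dividing 1 in proportion to weights (total weight 3): Vidar (weight 1) → 1/3; Dagny (weight 1/2) → 1/6; Hallvard (weight 1) → 1/3; Oskar (weight 1/2) → 1/6.
Vidar is living and takes 1/3.
Dagny is living and takes 1/6.
Hallvard is living and takes 1/3.
Oskar predeceased; the 1/6 allotted to Oskar's branch passes to Oskar's issue by representation.
Frida is the sole taker at this level and receives the full 1/6.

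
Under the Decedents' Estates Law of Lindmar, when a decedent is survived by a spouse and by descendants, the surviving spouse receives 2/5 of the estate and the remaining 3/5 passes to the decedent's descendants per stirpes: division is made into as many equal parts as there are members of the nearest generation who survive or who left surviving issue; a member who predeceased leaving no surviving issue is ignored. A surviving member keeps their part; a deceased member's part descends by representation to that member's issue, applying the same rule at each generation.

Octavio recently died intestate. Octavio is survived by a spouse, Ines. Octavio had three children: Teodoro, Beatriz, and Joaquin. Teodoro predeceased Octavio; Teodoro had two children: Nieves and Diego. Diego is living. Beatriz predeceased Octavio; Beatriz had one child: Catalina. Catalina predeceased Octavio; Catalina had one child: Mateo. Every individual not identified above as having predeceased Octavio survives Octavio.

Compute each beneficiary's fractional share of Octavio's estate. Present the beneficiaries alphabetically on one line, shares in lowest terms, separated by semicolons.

Diego 1/10; Ines 2/5; Joaquin 1/5; Mateo 1/5; Nieves 1/10

Ines, as surviving spouse, takes 2/5.
The remaining 3/5 passes to Octavio's descendants per stirpes.
The 3/5 is divided into 3 equal shares of 1/5 among Teodoro, Beatriz, Joaquin.
Teodoro predeceased; the 1/5 allotted to Teodoro's branch passes to Teodoro's issue by representation.
The 1/5 is divided into 2 equal shares of 1/10 among Nieves, Diego.
Nieves is living and takes 1/10.
Diego is living and takes 1/10.
Beatriz predeceased; the 1/5 allotted to Beatriz's branch passes to Beatriz's issue by representation.
Catalina's line is the sole branch at this level, so the full 1/5 passes to Catalina's issue by representation.
Mateo is the sole taker at this level and receives the full 1/5.
Joaquin is living and takes 1/5.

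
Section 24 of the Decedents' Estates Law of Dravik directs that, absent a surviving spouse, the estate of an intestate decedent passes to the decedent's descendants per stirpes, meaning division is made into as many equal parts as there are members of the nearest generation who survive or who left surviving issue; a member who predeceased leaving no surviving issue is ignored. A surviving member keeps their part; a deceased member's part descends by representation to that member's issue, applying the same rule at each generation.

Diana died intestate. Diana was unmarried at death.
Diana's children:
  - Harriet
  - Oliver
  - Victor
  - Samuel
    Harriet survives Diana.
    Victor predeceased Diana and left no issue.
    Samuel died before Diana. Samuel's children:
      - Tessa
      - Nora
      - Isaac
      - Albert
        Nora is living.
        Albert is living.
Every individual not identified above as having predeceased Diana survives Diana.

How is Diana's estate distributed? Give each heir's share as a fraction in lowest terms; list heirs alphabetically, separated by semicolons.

There is no surviving spouse, so the entire estate passes to Diana's descendants per stirpes.
Victor left no surviving issue, so that branch lapses and is disregarded.
The estate is divided into 3 equal shares of 1/3 among Harriet, Oliver, Samuel.
Harriet is living and takes 1/3.
Oliver is living and takes 1/3.
Samuel predeceased; the 1/3 allotted to Samuel's branch passes to Samuel's issue by representation.
The 1/3 is divided into 4 equal shares of 1/12 among Tessa, Nora, Isaac, Albert.
Tessa is living and takes 1/12.
Nora is living and takes 1/12.
Isaac is living and takes 1/12.
Albert is living and takes 1/12.

Albert 1/12; Harriet 1/3; Isaac 1/12; Nora 1/12; Oliver 1/3; Tessa 1/12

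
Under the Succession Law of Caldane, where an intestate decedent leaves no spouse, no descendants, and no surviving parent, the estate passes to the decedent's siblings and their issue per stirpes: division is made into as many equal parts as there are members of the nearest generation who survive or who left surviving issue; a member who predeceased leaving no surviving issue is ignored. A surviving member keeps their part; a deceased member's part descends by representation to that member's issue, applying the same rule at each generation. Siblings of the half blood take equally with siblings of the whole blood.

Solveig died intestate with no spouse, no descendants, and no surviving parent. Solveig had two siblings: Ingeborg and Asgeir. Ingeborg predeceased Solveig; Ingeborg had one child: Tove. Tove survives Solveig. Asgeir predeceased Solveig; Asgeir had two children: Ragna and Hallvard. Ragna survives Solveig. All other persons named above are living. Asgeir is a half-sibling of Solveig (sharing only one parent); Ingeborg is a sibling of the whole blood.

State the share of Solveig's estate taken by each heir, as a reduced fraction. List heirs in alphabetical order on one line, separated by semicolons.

Hallvard 1/4; Ragna 1/4; Tove 1/2

No spouse, descendants, or parent survives, so the estate passes to Solveig's siblings per stirpes.
Half-blood and whole-blood siblings take equally under the stated rule.
The estate is divided into 2 equal shares of 1/2 among Ingeborg, Asgeir.
Ingeborg predeceased; the 1/2 allotted to Ingeborg's branch passes to Ingeborg's issue by representation.
Tove is the sole taker at this level and receives the full 1/2.
Asgeir predeceased; the 1/2 allotted to Asgeir's branch passes to Asgeir's issue by representation.
The 1/2 is divided into 2 equal shares of 1/4 among Ragna, Hallvard.
Ragna is living and takes 1/4.
Hallvard is living and takes 1/4.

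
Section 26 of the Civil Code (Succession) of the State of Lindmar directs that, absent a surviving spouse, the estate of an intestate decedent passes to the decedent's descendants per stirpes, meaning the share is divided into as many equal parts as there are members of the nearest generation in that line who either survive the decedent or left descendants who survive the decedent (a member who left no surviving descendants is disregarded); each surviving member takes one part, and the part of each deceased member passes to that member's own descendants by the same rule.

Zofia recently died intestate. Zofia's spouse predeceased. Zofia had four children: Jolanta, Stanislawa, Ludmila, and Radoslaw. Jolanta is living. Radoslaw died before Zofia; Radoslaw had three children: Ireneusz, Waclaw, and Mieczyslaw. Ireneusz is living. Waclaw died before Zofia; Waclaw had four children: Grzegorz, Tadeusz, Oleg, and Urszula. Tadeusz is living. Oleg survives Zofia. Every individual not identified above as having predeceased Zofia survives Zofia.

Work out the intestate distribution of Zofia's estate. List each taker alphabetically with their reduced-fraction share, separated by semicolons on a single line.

There is no surviving spouse, so the entire estate passes to Zofia's descendants per stirpes.
The estate is divided into 4 equal shares of 1/4 among Jolanta, Stanislawa, Ludmila, Radoslaw.
Jolanta is living and takes 1/4.
Stanislawa is living and takes 1/4.
Ludmila is living and takes 1/4.
Radoslaw predeceased; the 1/4 allotted to Radoslaw's branch passes to Radoslaw's issue by representation.
The 1/4 is divided into 3 equal shares of 1/12 among Ireneusz, Waclaw, Mieczyslaw.
Ireneusz is living and takes 1/12.
Waclaw predeceased; the 1/12 allotted to Waclaw's branch passes to Waclaw's issue by representation.
The 1/12 is divided into 4 equal shares of 1/48 among Grzegorz, Tadeusz, Oleg, Urszula.
Grzegorz is living and takes 1/48.
Tadeusz is living and takes 1/48.
Oleg is living and takes 1/48.
Urszula is living and takes 1/48.
Mieczyslaw is living and takes 1/12.

Grzegorz 1/48; Ireneusz 1/12; Jolanta 1/4; Ludmila 1/4; Mieczyslaw 1/12; Oleg 1/48; Stanislawa 1/4; Tadeusz 1/48; Urszula 1/48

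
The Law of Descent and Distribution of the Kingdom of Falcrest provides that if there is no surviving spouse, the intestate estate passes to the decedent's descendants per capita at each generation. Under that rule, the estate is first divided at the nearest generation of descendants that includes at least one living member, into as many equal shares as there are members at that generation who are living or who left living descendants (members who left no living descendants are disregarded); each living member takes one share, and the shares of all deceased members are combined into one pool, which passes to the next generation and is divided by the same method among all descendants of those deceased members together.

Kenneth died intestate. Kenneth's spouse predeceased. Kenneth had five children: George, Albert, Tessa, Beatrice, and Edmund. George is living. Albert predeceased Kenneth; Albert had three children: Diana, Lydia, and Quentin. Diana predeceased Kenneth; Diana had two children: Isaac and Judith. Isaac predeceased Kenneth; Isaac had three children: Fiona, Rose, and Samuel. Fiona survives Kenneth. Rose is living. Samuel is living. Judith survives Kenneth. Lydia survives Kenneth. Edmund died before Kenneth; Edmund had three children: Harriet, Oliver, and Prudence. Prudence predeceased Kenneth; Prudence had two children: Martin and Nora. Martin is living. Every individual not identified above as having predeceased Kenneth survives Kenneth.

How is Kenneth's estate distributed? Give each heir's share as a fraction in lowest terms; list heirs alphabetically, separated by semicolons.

There is no surviving spouse, so the entire estate passes to Kenneth's descendants per capita at each generation.
At generation 1 (George, Albert, Tessa, Beatrice, Edmund) there are 5 shares of (1)/5 = 1/5 each.
Living: George, Tessa, and Beatrice — each takes 1/5.
Deceased: Albert and Edmund. Their combined 2/5 is pooled and carried to generation 2.
At generation 2 (Diana, Lydia, Quentin, Harriet, Oliver, Prudence) there are 6 shares of (2/5)/6 = 1/15 each.
Living: Lydia, Quentin, Harriet, and Oliver — each takes 1/15.
Deceased: Diana and Prudence. Their combined 2/15 is pooled and carried to generation 3.
At generation 3 (Isaac, Judith, Martin, Nora) there are 4 shares of (2/15)/4 = 1/30 each.
Living: Judith, Martin, and Nora — each takes 1/30.
Deceased: Isaac. That 1/30 share is carried to generation 4.
At generation 4 (Fiona, Rose, Samuel) there are 3 shares of (1/30)/3 = 1/90 each.
Living: Fiona, Rose, and Samuel — each takes 1/90.

Beatrice 1/5; Fiona 1/90; George 1/5; Harriet 1/15; Judith 1/30; Lydia 1/15; Martin 1/30; Nora 1/30; Oliver 1/15; Quentin 1/15; Rose 1/90; Samuel 1/90; Tessa 1/5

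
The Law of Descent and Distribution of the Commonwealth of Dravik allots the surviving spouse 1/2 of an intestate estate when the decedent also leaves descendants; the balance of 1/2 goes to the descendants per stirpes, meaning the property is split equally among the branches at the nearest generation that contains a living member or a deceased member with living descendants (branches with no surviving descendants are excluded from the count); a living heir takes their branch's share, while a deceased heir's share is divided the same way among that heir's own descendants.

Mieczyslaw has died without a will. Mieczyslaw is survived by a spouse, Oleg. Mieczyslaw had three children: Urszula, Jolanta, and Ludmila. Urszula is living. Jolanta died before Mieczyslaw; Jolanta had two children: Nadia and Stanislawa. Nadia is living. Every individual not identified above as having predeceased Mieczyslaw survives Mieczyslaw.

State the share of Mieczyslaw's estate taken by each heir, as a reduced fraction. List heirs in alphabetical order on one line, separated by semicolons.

Oleg, as surviving spouse, takes 1/2.
The remaining 1/2 passes to Mieczyslaw's descendants per stirpes.
The 1/2 is divided into 3 equal shares of 1/6 among Urszula, Jolanta, Ludmila.
Urszula is living and takes 1/6.
Jolanta predeceased; the 1/6 allotted to Jolanta's branch passes to Jolanta's issue by representation.
The 1/6 is divided into 2 equal shares of 1/12 among Nadia, Stanislawa.
Nadia is living and takes 1/12.
Stanislawa is living and takes 1/12.
Ludmila is living and takes 1/6.

Ludmila 1/6; Nadia 1/12; Oleg 1/2; Stanislawa 1/12; Urszula 1/6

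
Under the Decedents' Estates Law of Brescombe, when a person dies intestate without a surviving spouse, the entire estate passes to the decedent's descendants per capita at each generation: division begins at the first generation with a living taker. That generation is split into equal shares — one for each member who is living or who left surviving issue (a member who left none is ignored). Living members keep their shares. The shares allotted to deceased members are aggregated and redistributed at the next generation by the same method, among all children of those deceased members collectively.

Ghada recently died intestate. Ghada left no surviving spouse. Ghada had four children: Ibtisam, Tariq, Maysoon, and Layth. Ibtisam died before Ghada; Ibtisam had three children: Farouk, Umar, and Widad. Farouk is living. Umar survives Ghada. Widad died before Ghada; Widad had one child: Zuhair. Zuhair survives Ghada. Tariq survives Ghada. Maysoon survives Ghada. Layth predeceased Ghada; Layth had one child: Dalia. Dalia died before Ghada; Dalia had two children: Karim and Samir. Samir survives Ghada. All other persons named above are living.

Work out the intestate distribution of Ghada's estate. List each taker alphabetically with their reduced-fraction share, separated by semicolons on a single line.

There is no surviving spouse, so the entire estate passes to Ghada's descendants per capita at each generation.
At generation 1 (Ibtisam, Tariq, Maysoon, Layth) there are 4 shares of (1)/4 = 1/4 each.
Living: Tariq and Maysoon — each takes 1/4.
Deceased: Ibtisam and Layth. Their combined 1/2 is pooled and carried to generation 2.
At generation 2 (Farouk, Umar, Widad, Dalia) there are 4 shares of (1/2)/4 = 1/8 each.
Living: Farouk and Umar — each takes 1/8.
Deceased: Widad and Dalia. Their combined 1/4 is pooled and carried to generation 3.
At generation 3 (Zuhair, Karim, Samir) there are 3 shares of (1/4)/3 = 1/12 each.
Living: Zuhair, Karim, and Samir — each takes 1/12.

Farouk 1/8; Karim 1/12; Maysoon 1/4; Samir 1/12; Tariq 1/4; Umar 1/8; Zuhair 1/12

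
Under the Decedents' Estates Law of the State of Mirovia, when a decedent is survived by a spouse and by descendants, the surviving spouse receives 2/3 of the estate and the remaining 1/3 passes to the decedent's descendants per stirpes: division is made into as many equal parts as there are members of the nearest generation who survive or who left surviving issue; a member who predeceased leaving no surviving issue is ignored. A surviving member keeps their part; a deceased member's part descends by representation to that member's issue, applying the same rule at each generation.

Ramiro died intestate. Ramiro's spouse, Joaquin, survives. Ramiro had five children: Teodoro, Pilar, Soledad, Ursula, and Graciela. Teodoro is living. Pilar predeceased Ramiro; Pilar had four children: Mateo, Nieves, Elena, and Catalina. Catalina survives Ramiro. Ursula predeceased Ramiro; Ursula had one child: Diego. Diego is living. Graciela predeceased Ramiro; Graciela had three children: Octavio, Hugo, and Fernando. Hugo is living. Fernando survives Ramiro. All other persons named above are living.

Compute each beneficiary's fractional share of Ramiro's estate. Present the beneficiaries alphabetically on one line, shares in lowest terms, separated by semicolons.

Catalina 1/60; Diego 1/15; Elena 1/60; Fernando 1/45; Hugo 1/45; Joaquin 2/3; Mateo 1/60; Nieves 1/60; Octavio 1/45; Soledad 1/15; Teodoro 1/15

Joaquin, as surviving spouse, takes 2/3.
The remaining 1/3 passes to Ramiro's descendants per stirpes.
The 1/3 is divided into 5 equal shares of 1/15 among Teodoro, Pilar, Soledad, Ursula, Graciela.
Teodoro is living and takes 1/15.
Pilar predeceased; the 1/15 allotted to Pilar's branch passes to Pilar's issue by representation.
The 1/15 is divided into 4 equal shares of 1/60 among Mateo, Nieves, Elena, Catalina.
Mateo is living and takes 1/60.
Nieves is living and takes 1/60.
Elena is living and takes 1/60.
Catalina is living and takes 1/60.
Soledad is living and takes 1/15.
Ursula predeceased; the 1/15 allotted to Ursula's branch passes to Ursula's issue by representation.
Diego is the sole taker at this level and receives the full 1/15.
Graciela predeceased; the 1/15 allotted to Graciela's branch passes to Graciela's issue by representation.
The 1/15 is divided into 3 equal shares of 1/45 among Octavio, Hugo, Fernando.
Octavio is living and takes 1/45.
Hugo is living and takes 1/45.
Fernando is living and takes 1/45.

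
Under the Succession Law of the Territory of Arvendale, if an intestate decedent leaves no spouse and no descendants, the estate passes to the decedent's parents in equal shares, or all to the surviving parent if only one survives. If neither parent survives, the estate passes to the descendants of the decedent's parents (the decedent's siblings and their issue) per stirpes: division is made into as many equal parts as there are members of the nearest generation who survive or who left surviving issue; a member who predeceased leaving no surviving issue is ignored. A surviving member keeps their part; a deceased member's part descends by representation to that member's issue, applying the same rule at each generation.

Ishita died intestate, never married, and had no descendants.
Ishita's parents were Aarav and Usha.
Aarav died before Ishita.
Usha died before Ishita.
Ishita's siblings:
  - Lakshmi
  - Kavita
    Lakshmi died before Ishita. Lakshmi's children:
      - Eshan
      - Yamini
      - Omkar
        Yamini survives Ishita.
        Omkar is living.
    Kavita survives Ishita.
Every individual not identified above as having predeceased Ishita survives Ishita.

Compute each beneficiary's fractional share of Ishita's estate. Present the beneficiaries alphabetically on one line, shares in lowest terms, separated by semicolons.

Neither parent survives and there are no descendants, so the estate passes to Ishita's siblings and their issue per stirpes.
The estate is divided into 2 equal shares of 1/2 among Lakshmi, Kavita.
Lakshmi predeceased; the 1/2 allotted to Lakshmi's branch passes to Lakshmi's issue by representation.
The 1/2 is divided into 3 equal shares of 1/6 among Eshan, Yamini, Omkar.
Eshan is living and takes 1/6.
Yamini is living and takes 1/6.
Omkar is living and takes 1/6.
Kavita is living and takes 1/2.

Eshan 1/6; Kavita 1/2; Omkar 1/6; Yamini 1/6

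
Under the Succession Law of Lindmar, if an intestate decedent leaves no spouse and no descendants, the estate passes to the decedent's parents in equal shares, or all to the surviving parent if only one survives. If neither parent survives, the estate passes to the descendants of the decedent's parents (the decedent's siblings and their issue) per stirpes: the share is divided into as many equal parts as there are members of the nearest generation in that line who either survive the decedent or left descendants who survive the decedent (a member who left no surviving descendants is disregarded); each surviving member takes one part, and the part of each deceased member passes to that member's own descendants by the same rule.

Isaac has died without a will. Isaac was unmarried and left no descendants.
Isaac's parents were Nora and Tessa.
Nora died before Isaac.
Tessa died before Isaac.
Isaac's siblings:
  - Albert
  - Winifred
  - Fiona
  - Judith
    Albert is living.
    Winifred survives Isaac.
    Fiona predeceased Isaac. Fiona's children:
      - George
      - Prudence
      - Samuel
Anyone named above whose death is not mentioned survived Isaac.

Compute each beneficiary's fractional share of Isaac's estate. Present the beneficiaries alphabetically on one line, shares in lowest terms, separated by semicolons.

Albert 1/4; George 1/12; Judith 1/4; Prudence 1/12; Samuel 1/12; Winifred 1/4

Neither parent survives and there are no descendants, so the estate passes to Isaac's siblings and their issue per stirpes.
The estate is divided into 4 equal shares of 1/4 among Albert, Winifred, Fiona, Judith.
Albert is living and takes 1/4.
Winifred is living and takes 1/4.
Fiona predeceased; the 1/4 allotted to Fiona's branch passes to Fiona's issue by representation.
The 1/4 is divided into 3 equal shares of 1/12 among George, Prudence, Samuel.
George is living and takes 1/12.
Prudence is living and takes 1/12.
Samuel is living and takes 1/12.
Judith is living and takes 1/4.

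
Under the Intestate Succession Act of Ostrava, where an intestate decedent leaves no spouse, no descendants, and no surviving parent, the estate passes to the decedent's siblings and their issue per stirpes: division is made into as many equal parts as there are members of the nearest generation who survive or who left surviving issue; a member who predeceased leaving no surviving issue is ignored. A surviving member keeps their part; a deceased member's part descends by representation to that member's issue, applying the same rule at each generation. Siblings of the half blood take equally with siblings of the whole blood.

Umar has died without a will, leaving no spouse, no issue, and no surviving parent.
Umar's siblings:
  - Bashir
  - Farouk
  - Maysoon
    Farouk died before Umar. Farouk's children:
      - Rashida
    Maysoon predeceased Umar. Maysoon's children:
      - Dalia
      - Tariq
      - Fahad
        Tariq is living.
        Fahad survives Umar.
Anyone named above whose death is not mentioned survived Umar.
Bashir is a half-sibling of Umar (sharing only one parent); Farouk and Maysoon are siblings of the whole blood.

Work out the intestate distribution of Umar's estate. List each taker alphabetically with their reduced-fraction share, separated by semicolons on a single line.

Bashir 1/3; Dalia 1/9; Fahad 1/9; Rashida 1/3; Tariq 1/9

No spouse, descendants, or parent survives, so the estate passes to Umar's siblings per stirpes.
Half-blood and whole-blood siblings take equally under the stated rule.
The estate is divided into 3 equal shares of 1/3 among Bashir, Farouk, Maysoon.
Bashir is living and takes 1/3.
Farouk predeceased; the 1/3 allotted to Farouk's branch passes to Farouk's issue by representation.
Rashida is the sole taker at this level and receives the full 1/3.
Maysoon predeceased; the 1/3 allotted to Maysoon's branch passes to Maysoon's issue by representation.
The 1/3 is divided into 3 equal shares of 1/9 among Dalia, Tariq, Fahad.
Dalia is living and takes 1/9.
Tariq is living and takes 1/9.
Fahad is living and takes 1/9.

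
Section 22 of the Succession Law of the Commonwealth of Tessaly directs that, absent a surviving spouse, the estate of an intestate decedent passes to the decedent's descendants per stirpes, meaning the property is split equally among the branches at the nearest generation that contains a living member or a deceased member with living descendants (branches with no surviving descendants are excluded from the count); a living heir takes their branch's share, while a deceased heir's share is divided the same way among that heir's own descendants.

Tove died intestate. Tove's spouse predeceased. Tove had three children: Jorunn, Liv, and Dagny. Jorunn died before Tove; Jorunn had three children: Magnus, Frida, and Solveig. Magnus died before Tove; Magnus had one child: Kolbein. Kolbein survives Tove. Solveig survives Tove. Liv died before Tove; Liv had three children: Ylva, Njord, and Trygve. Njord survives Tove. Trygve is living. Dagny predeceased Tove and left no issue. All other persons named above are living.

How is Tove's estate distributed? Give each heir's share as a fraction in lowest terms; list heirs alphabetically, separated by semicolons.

Frida 1/6; Kolbein 1/6; Njord 1/6; Solveig 1/6; Trygve 1/6; Ylva 1/6

There is no surviving spouse, so the entire estate passes to Tove's descendants per stirpes.
Dagny left no surviving issue, so that branch lapses and is disregarded.
The estate is divided into 2 equal shares of 1/2 among Jorunn, Liv.
Jorunn predeceased; the 1/2 allotted to Jorunn's branch passes to Jorunn's issue by representation.
The 1/2 is divided into 3 equal shares of 1/6 among Magnus, Frida, Solveig.
Magnus predeceased; the 1/6 allotted to Magnus's branch passes to Magnus's issue by representation.
Kolbein is the sole taker at this level and receives the full 1/6.
Frida is living and takes 1/6.
Solveig is living and takes 1/6.
Liv predeceased; the 1/2 allotted to Liv's branch passes to Liv's issue by representation.
The 1/2 is divided into 3 equal shares of 1/6 among Ylva, Njord, Trygve.
Ylva is living and takes 1/6.
Njord is living and takes 1/6.
Trygve is living and takes 1/6.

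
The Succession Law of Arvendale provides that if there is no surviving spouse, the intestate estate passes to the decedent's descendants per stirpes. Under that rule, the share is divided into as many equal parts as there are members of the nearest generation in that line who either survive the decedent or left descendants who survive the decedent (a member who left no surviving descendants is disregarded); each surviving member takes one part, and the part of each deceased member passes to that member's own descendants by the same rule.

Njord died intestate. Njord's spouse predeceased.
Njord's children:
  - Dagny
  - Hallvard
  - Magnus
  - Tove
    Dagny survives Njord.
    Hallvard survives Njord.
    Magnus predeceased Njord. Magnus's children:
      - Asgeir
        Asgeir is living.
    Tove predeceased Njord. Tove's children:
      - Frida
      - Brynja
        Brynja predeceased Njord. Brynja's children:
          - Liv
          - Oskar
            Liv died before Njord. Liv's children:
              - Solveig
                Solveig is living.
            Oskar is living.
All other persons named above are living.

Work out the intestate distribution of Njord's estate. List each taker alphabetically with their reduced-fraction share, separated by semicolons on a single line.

There is no surviving spouse, so the entire estate passes to Njord's descendants per stirpes.
The estate is divided into 4 equal shares of 1/4 among Dagny, Hallvard, Magnus, Tove.
Dagny is living and takes 1/4.
Hallvard is living and takes 1/4.
Magnus predeceased; the 1/4 allotted to Magnus's branch passes to Magnus's issue by representation.
Asgeir is the sole taker at this level and receives the full 1/4.
Tove predeceased; the 1/4 allotted to Tove's branch passes to Tove's issue by representation.
The 1/4 is divided into 2 equal shares of 1/8 among Frida, Brynja.
Frida is living and takes 1/8.
Brynja predeceased; the 1/8 allotted to Brynja's branch passes to Brynja's issue by representation.
The 1/8 is divided into 2 equal shares of 1/16 among Liv, Oskar.
Liv predeceased; the 1/16 allotted to Liv's branch passes to Liv's issue by representation.
Solveig is the sole taker at this level and receives the full 1/16.
Oskar is living and takes 1/16.

Asgeir 1/4; Dagny 1/4; Frida 1/8; Hallvard 1/4; Oskar 1/16; Solveig 1/16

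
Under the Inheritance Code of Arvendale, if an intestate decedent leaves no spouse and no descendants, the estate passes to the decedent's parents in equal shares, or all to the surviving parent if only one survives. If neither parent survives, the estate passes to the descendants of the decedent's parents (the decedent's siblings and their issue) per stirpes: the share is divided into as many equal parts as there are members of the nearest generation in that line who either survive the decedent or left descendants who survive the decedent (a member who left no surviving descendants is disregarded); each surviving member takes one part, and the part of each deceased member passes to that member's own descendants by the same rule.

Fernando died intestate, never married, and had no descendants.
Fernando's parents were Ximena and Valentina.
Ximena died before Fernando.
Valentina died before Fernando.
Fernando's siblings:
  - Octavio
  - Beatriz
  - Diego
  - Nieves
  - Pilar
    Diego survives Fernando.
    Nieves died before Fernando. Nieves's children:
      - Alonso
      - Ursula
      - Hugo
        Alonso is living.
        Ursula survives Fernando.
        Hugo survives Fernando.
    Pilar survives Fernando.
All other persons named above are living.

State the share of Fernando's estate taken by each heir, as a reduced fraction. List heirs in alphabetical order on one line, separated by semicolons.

Neither parent survives and there are no descendants, so the estate passes to Fernando's siblings and their issue per stirpes.
The estate is divided into 5 equal shares of 1/5 among Octavio, Beatriz, Diego, Nieves, Pilar.
Octavio is living and takes 1/5.
Beatriz is living and takes 1/5.
Diego is living and takes 1/5.
Nieves predeceased; the 1/5 allotted to Nieves's branch passes to Nieves's issue by representation.
The 1/5 is divided into 3 equal shares of 1/15 among Alonso, Ursula, Hugo.
Alonso is living and takes 1/15.
Ursula is living and takes 1/15.
Hugo is living and takes 1/15.
Pilar is living and takes 1/5.

Alonso 1/15; Beatriz 1/5; Diego 1/5; Hugo 1/15; Octavio 1/5; Pilar 1/5; Ursula 1/15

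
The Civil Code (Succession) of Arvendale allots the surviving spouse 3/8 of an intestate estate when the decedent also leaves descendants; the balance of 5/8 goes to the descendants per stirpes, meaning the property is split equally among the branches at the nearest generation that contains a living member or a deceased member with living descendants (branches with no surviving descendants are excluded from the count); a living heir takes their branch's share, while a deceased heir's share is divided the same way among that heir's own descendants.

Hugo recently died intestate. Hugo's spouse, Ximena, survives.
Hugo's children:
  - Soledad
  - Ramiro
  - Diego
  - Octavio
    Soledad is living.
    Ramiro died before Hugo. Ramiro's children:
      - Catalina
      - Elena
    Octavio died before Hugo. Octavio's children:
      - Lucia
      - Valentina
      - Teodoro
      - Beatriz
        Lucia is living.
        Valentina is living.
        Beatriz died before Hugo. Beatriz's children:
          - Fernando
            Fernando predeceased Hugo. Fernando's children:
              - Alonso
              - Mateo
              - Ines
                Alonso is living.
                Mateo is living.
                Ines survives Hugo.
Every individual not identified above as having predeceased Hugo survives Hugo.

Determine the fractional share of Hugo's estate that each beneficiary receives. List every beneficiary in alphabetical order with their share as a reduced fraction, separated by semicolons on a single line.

Ximena, as surviving spouse, takes 3/8.
The remaining 5/8 passes to Hugo's descendants per stirpes.
The 5/8 is divided into 4 equal shares of 5/32 among Soledad, Ramiro, Diego, Octavio.
Soledad is living and takes 5/32.
Ramiro predeceased; the 5/32 allotted to Ramiro's branch passes to Ramiro's issue by representation.
The 5/32 is divided into 2 equal shares of 5/64 among Catalina, Elena.
Catalina is living and takes 5/64.
Elena is living and takes 5/64.
Diego is living and takes 5/32.
Octavio predeceased; the 5/32 allotted to Octavio's branch passes to Octavio's issue by representation.
The 5/32 is divided into 4 equal shares of 5/128 among Lucia, Valentina, Teodoro, Beatriz.
Lucia is living and takes 5/128.
Valentina is living and takes 5/128.
Teodoro is living and takes 5/128.
Beatriz predeceased; the 5/128 allotted to Beatriz's branch passes to Beatriz's issue by representation.
Fernando's line is the sole branch at this level, so the full 5/128 passes to Fernando's issue by representation.
The 5/128 is divided into 3 equal shares of 5/384 among Alonso, Mateo, Ines.
Alonso is living and takes 5/384.
Mateo is living and takes 5/384.
Ines is living and takes 5/384.

Alonso 5/384; Catalina 5/64; Diego 5/32; Elena 5/64; Ines 5/384; Lucia 5/128; Mateo 5/384; Soledad 5/32; Teodoro 5/128; Valentina 5/128; Ximena 3/8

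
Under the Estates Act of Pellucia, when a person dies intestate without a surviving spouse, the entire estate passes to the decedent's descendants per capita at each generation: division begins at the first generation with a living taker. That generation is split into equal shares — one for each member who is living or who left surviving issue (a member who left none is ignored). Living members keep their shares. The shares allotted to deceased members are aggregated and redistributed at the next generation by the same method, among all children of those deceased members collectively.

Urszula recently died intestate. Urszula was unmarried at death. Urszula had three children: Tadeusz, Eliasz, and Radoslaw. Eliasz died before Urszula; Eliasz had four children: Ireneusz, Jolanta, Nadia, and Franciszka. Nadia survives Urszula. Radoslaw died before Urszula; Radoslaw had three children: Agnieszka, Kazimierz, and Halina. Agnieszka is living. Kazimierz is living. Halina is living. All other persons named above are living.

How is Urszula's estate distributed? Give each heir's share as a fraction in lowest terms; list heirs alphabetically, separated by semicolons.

Agnieszka 2/21; Franciszka 2/21; Halina 2/21; Ireneusz 2/21; Jolanta 2/21; Kazimierz 2/21; Nadia 2/21; Tadeusz 1/3

There is no surviving spouse, so the entire estate passes to Urszula's descendants per capita at each generation.
At generation 1 (Tadeusz, Eliasz, Radoslaw) there are 3 shares of (1)/3 = 1/3 each.
Living: Tadeusz — each takes 1/3.
Deceased: Eliasz and Radoslaw. Their combined 2/3 is pooled and carried to generation 2.
At generation 2 (Ireneusz, Jolanta, Nadia, Franciszka, Agnieszka, Kazimierz, Halina) there are 7 shares of (2/3)/7 = 2/21 each.
Living: Ireneusz, Jolanta, Nadia, Franciszka, Agnieszka, Kazimierz, and Halina — each takes 2/21.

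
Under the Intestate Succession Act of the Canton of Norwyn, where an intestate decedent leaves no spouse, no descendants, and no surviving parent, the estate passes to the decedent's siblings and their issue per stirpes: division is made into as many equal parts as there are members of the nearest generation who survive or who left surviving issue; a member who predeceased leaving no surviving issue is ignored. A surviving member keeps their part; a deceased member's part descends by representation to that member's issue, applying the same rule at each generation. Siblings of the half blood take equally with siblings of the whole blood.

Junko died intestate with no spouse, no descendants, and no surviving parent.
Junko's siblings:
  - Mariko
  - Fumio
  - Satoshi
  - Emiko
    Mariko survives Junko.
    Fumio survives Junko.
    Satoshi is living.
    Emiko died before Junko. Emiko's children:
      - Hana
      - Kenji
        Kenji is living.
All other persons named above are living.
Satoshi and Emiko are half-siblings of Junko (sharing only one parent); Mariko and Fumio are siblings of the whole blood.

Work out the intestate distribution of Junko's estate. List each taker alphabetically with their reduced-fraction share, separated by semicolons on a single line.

Fumio 1/4; Hana 1/8; Kenji 1/8; Mariko 1/4; Satoshi 1/4

No spouse, descendants, or parent survives, so the estate passes to Junko's siblings per stirpes.
Half-blood and whole-blood siblings take equally under the stated rule.
The estate is divided into 4 equal shares of 1/4 among Mariko, Fumio, Satoshi, Emiko.
Mariko is living and takes 1/4.
Fumio is living and takes 1/4.
Satoshi is living and takes 1/4.
Emiko predeceased; the 1/4 allotted to Emiko's branch passes to Emiko's issue by representation.
The 1/4 is divided into 2 equal shares of 1/8 among Hana, Kenji.
Hana is living and takes 1/8.
Kenji is living and takes 1/8.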